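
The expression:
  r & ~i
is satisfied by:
  {r: True, i: False}


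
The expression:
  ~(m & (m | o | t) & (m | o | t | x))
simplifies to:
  ~m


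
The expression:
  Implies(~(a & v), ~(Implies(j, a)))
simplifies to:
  (a & v) | (j & ~a)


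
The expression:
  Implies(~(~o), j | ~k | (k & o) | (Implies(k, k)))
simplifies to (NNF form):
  True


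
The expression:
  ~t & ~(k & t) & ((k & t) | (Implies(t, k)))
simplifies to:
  ~t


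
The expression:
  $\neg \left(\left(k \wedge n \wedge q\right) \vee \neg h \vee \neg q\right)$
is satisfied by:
  {h: True, q: True, k: False, n: False}
  {h: True, n: True, q: True, k: False}
  {h: True, k: True, q: True, n: False}


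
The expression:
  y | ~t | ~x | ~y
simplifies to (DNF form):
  True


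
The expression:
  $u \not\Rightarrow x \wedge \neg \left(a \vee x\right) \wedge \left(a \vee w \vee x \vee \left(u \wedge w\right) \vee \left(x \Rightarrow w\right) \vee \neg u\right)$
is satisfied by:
  {u: True, x: False, a: False}


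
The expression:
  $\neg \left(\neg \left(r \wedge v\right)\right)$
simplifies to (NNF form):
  $r \wedge v$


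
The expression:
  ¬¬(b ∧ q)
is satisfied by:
  {b: True, q: True}


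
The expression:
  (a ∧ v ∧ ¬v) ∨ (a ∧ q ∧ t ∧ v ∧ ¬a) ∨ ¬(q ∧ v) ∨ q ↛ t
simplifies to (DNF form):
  ¬q ∨ ¬t ∨ ¬v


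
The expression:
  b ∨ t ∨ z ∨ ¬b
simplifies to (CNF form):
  True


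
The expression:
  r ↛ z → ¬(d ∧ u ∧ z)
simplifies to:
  True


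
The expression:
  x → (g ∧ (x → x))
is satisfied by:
  {g: True, x: False}
  {x: False, g: False}
  {x: True, g: True}


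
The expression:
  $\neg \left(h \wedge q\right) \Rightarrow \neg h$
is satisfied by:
  {q: True, h: False}
  {h: False, q: False}
  {h: True, q: True}


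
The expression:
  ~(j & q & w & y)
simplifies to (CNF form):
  ~j | ~q | ~w | ~y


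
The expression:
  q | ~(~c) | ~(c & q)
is always true.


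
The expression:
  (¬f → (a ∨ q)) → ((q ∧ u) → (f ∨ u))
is always true.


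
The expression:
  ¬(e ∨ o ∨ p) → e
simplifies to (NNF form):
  e ∨ o ∨ p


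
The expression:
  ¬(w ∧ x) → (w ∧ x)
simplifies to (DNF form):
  w ∧ x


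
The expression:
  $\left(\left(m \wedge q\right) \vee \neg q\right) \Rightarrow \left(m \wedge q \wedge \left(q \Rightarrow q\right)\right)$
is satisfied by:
  {q: True}


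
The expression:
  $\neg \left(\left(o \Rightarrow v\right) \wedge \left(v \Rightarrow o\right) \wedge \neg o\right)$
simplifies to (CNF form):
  $o \vee v$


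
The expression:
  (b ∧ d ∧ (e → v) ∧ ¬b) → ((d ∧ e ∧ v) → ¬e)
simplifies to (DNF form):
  True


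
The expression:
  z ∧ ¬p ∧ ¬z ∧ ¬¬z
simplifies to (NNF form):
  False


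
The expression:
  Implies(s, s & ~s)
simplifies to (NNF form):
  ~s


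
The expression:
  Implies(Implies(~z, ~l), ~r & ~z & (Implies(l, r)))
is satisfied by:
  {l: True, z: False, r: False}
  {z: False, r: False, l: False}
  {r: True, l: True, z: False}


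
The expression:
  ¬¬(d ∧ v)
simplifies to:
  d ∧ v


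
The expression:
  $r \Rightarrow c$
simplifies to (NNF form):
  $c \vee \neg r$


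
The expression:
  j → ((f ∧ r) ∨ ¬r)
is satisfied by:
  {f: True, r: False, j: False}
  {f: False, r: False, j: False}
  {j: True, f: True, r: False}
  {j: True, f: False, r: False}
  {r: True, f: True, j: False}
  {r: True, f: False, j: False}
  {r: True, j: True, f: True}


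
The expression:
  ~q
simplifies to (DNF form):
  ~q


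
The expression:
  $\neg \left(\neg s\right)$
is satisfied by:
  {s: True}


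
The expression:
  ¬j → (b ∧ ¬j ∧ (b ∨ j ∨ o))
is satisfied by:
  {b: True, j: True}
  {b: True, j: False}
  {j: True, b: False}


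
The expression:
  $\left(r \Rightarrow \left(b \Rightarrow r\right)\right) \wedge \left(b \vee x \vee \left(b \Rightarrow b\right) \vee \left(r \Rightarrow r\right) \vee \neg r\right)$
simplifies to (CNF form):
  $\text{True}$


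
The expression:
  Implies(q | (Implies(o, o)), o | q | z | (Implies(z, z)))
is always true.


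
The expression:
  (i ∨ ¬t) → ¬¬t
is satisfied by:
  {t: True}


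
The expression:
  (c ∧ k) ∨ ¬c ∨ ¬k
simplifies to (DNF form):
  True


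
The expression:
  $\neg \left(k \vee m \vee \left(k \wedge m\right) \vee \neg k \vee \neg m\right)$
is never true.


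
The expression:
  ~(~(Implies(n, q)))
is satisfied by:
  {q: True, n: False}
  {n: False, q: False}
  {n: True, q: True}


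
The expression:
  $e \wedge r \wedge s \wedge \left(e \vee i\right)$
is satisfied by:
  {r: True, e: True, s: True}


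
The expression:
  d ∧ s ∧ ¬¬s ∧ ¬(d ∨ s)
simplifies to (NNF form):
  False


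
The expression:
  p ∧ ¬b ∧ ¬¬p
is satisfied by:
  {p: True, b: False}


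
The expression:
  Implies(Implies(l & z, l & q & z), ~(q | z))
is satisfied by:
  {l: True, q: False, z: False}
  {q: False, z: False, l: False}
  {z: True, l: True, q: False}


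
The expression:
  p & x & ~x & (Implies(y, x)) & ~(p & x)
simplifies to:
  False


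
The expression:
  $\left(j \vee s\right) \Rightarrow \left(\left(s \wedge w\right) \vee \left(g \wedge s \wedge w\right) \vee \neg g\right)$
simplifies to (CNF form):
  $\left(s \vee \neg g \vee \neg j\right) \wedge \left(s \vee \neg g \vee \neg s\right) \wedge \left(w \vee \neg g \vee \neg j\right) \wedge \left(w \vee \neg g \vee \neg s\right)$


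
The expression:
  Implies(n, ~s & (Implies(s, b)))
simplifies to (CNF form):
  ~n | ~s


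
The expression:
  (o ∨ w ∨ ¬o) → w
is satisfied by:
  {w: True}


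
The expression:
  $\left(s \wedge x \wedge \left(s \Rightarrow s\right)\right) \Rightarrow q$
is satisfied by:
  {q: True, s: False, x: False}
  {s: False, x: False, q: False}
  {x: True, q: True, s: False}
  {x: True, s: False, q: False}
  {q: True, s: True, x: False}
  {s: True, q: False, x: False}
  {x: True, s: True, q: True}


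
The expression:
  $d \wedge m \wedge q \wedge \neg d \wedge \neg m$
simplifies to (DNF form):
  $\text{False}$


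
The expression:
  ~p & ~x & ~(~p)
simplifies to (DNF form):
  False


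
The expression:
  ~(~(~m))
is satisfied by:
  {m: False}


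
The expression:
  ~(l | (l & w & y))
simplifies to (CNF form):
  ~l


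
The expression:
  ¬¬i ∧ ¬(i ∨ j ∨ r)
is never true.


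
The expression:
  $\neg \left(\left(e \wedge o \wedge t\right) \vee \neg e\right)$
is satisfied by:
  {e: True, o: False, t: False}
  {e: True, t: True, o: False}
  {e: True, o: True, t: False}


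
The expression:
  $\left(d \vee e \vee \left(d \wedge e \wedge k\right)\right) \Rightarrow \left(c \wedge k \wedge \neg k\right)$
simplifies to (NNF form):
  $\neg d \wedge \neg e$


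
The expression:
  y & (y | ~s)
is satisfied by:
  {y: True}


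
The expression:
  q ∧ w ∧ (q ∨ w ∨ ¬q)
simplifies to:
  q ∧ w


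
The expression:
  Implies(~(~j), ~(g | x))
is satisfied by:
  {g: False, j: False, x: False}
  {x: True, g: False, j: False}
  {g: True, x: False, j: False}
  {x: True, g: True, j: False}
  {j: True, x: False, g: False}


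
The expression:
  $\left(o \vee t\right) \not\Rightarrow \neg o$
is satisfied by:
  {o: True}


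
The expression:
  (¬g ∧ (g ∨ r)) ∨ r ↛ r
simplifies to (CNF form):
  r ∧ ¬g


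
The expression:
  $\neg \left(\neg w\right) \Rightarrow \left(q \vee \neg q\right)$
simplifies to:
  $\text{True}$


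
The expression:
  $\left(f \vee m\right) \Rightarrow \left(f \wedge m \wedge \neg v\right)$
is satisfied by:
  {f: False, m: False, v: False}
  {v: True, f: False, m: False}
  {m: True, f: True, v: False}


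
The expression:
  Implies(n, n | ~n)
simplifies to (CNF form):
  True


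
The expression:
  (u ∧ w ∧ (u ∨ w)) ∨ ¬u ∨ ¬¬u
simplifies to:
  True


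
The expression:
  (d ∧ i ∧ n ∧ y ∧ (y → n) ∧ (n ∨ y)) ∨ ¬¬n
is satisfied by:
  {n: True}


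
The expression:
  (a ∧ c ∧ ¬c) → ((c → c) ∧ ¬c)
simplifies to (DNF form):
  True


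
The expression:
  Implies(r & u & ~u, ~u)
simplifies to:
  True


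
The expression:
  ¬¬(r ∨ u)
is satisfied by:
  {r: True, u: True}
  {r: True, u: False}
  {u: True, r: False}


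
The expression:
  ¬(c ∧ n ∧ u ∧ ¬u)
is always true.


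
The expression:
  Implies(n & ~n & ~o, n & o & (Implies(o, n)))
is always true.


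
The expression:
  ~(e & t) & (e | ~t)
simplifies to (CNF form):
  ~t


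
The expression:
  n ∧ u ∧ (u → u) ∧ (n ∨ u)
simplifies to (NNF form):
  n ∧ u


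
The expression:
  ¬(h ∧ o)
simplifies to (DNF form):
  ¬h ∨ ¬o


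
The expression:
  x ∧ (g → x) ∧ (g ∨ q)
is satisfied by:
  {q: True, g: True, x: True}
  {q: True, x: True, g: False}
  {g: True, x: True, q: False}


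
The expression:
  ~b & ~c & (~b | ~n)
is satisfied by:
  {b: False, c: False}


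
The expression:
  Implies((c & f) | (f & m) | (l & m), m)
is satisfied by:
  {m: True, c: False, f: False}
  {c: False, f: False, m: False}
  {f: True, m: True, c: False}
  {f: True, c: False, m: False}
  {m: True, c: True, f: False}
  {c: True, m: False, f: False}
  {f: True, c: True, m: True}


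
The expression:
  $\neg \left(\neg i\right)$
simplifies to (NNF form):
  $i$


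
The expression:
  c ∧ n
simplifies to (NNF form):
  c ∧ n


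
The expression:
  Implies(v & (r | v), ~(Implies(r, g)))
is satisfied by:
  {r: True, g: False, v: False}
  {g: False, v: False, r: False}
  {r: True, g: True, v: False}
  {g: True, r: False, v: False}
  {v: True, r: True, g: False}


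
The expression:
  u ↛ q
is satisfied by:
  {u: True, q: False}


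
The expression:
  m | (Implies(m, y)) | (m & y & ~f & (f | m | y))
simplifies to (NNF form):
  True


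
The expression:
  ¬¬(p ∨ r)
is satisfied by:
  {r: True, p: True}
  {r: True, p: False}
  {p: True, r: False}


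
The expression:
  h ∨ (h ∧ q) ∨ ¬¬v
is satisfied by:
  {v: True, h: True}
  {v: True, h: False}
  {h: True, v: False}


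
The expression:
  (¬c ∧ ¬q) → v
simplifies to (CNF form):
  c ∨ q ∨ v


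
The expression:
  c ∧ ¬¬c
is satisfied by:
  {c: True}


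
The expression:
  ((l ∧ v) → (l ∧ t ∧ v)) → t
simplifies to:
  t ∨ (l ∧ v)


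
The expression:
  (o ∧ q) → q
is always true.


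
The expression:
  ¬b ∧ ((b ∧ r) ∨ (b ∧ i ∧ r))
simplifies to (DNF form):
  False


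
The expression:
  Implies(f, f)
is always true.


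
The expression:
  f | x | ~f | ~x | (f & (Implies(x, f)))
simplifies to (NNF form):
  True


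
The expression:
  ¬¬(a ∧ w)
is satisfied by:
  {a: True, w: True}


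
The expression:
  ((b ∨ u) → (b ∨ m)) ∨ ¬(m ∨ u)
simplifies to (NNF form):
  b ∨ m ∨ ¬u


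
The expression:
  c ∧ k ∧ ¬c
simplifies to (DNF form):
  False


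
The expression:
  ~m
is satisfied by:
  {m: False}


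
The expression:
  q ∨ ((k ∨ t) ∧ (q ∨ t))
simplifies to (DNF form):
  q ∨ t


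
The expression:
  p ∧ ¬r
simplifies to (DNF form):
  p ∧ ¬r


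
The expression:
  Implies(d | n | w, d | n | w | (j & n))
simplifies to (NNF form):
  True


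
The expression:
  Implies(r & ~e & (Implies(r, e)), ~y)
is always true.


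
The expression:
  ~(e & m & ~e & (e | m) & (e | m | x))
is always true.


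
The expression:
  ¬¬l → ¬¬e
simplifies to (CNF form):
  e ∨ ¬l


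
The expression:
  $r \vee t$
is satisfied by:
  {r: True, t: True}
  {r: True, t: False}
  {t: True, r: False}


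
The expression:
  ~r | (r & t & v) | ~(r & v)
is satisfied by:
  {t: True, v: False, r: False}
  {v: False, r: False, t: False}
  {r: True, t: True, v: False}
  {r: True, v: False, t: False}
  {t: True, v: True, r: False}
  {v: True, t: False, r: False}
  {r: True, v: True, t: True}


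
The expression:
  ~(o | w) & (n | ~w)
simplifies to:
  ~o & ~w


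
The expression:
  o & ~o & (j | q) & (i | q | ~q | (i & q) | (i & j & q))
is never true.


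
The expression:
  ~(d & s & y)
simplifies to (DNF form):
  ~d | ~s | ~y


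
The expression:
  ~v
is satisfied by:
  {v: False}


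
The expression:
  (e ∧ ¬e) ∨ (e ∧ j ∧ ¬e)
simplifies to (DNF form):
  False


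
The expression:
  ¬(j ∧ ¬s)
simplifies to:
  s ∨ ¬j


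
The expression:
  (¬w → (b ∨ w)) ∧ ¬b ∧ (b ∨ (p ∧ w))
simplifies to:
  p ∧ w ∧ ¬b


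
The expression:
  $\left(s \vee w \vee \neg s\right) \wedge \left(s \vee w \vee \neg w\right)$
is always true.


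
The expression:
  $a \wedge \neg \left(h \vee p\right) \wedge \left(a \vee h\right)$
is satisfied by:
  {a: True, p: False, h: False}


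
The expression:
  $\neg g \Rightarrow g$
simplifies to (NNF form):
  $g$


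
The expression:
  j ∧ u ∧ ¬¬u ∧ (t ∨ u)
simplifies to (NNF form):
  j ∧ u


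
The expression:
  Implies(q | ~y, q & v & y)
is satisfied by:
  {v: True, y: True, q: False}
  {y: True, q: False, v: False}
  {q: True, v: True, y: True}


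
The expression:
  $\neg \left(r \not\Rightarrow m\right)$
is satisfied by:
  {m: True, r: False}
  {r: False, m: False}
  {r: True, m: True}


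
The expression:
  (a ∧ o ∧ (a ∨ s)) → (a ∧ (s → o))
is always true.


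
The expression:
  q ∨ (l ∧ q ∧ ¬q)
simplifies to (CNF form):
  q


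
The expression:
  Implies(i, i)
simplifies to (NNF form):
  True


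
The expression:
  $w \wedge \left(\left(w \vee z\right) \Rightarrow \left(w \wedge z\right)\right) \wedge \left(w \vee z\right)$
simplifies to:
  $w \wedge z$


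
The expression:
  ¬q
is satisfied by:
  {q: False}


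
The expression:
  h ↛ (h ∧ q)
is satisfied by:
  {h: True, q: False}


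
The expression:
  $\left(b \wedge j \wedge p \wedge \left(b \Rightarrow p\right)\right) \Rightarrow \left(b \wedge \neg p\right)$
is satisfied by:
  {p: False, b: False, j: False}
  {j: True, p: False, b: False}
  {b: True, p: False, j: False}
  {j: True, b: True, p: False}
  {p: True, j: False, b: False}
  {j: True, p: True, b: False}
  {b: True, p: True, j: False}


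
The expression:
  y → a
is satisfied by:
  {a: True, y: False}
  {y: False, a: False}
  {y: True, a: True}


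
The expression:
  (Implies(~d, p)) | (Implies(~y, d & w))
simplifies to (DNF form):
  d | p | y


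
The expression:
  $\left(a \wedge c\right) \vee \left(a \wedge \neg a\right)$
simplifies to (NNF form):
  $a \wedge c$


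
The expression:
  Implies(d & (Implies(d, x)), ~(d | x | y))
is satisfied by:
  {d: False, x: False}
  {x: True, d: False}
  {d: True, x: False}


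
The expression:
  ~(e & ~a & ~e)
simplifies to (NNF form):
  True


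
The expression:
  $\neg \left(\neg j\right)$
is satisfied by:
  {j: True}


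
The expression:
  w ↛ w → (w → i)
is always true.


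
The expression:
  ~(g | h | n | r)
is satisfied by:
  {n: False, g: False, r: False, h: False}


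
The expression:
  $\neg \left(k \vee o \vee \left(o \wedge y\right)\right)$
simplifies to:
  $\neg k \wedge \neg o$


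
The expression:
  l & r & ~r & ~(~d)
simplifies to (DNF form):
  False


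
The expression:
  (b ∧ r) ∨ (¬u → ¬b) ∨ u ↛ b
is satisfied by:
  {r: True, u: True, b: False}
  {r: True, u: False, b: False}
  {u: True, r: False, b: False}
  {r: False, u: False, b: False}
  {r: True, b: True, u: True}
  {r: True, b: True, u: False}
  {b: True, u: True, r: False}


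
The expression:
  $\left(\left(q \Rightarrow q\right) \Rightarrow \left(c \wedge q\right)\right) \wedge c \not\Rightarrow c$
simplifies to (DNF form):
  $\text{False}$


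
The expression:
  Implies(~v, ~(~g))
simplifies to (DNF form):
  g | v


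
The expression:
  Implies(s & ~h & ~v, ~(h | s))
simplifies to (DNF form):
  h | v | ~s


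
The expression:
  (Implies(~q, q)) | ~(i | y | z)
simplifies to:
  q | (~i & ~y & ~z)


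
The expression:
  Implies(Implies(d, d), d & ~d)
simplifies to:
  False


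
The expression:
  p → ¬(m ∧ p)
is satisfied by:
  {p: False, m: False}
  {m: True, p: False}
  {p: True, m: False}


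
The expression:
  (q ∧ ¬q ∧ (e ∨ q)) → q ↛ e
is always true.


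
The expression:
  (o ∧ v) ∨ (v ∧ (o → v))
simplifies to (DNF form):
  v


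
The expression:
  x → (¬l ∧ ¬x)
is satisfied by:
  {x: False}


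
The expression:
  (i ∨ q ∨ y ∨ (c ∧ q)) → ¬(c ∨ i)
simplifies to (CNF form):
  ¬i ∧ (¬c ∨ ¬q) ∧ (¬c ∨ ¬y)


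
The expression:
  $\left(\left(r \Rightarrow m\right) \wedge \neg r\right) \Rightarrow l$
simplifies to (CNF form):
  $l \vee r$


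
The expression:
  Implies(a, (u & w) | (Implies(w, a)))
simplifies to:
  True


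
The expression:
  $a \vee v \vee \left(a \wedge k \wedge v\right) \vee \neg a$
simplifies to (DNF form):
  $\text{True}$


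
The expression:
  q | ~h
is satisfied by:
  {q: True, h: False}
  {h: False, q: False}
  {h: True, q: True}


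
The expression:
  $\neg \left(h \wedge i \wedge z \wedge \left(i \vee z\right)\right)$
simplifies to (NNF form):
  $\neg h \vee \neg i \vee \neg z$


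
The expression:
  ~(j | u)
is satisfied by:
  {u: False, j: False}


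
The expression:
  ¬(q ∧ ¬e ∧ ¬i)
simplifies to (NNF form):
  e ∨ i ∨ ¬q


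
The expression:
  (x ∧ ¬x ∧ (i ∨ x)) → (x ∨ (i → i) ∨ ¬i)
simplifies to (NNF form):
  True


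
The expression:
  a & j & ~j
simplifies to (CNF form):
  False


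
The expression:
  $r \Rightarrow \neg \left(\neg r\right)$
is always true.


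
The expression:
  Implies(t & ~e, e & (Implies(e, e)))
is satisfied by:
  {e: True, t: False}
  {t: False, e: False}
  {t: True, e: True}


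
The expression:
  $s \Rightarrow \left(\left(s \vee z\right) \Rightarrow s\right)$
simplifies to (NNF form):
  $\text{True}$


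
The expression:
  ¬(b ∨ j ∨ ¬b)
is never true.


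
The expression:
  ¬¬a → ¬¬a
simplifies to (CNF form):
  True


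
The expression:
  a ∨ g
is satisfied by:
  {a: True, g: True}
  {a: True, g: False}
  {g: True, a: False}


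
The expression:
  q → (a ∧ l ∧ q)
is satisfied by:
  {l: True, a: True, q: False}
  {l: True, a: False, q: False}
  {a: True, l: False, q: False}
  {l: False, a: False, q: False}
  {q: True, l: True, a: True}


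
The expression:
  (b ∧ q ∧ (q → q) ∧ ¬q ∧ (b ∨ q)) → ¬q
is always true.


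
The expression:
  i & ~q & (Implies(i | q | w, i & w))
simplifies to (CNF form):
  i & w & ~q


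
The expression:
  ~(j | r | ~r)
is never true.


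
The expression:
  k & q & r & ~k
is never true.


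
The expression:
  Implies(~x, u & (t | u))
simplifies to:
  u | x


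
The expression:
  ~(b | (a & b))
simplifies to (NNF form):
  ~b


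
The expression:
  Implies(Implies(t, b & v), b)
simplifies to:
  b | t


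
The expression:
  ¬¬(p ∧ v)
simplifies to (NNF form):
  p ∧ v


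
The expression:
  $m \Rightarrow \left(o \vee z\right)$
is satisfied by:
  {o: True, z: True, m: False}
  {o: True, m: False, z: False}
  {z: True, m: False, o: False}
  {z: False, m: False, o: False}
  {o: True, z: True, m: True}
  {o: True, m: True, z: False}
  {z: True, m: True, o: False}


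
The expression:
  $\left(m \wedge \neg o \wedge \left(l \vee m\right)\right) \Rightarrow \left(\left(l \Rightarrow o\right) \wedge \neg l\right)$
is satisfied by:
  {o: True, l: False, m: False}
  {l: False, m: False, o: False}
  {o: True, m: True, l: False}
  {m: True, l: False, o: False}
  {o: True, l: True, m: False}
  {l: True, o: False, m: False}
  {o: True, m: True, l: True}


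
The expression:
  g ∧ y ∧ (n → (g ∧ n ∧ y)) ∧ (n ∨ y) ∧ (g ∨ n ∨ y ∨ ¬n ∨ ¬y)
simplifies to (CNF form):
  g ∧ y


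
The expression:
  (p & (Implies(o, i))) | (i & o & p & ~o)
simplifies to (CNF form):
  p & (i | ~o)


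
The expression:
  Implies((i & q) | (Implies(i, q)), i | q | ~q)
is always true.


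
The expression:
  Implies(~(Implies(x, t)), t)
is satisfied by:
  {t: True, x: False}
  {x: False, t: False}
  {x: True, t: True}


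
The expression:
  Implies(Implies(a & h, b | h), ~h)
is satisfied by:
  {h: False}


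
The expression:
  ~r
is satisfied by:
  {r: False}


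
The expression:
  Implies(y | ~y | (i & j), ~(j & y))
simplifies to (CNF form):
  ~j | ~y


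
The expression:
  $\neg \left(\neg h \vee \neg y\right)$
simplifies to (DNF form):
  $h \wedge y$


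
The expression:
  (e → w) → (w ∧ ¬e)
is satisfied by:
  {e: True, w: False}
  {w: True, e: False}


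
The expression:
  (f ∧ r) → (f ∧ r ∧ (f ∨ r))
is always true.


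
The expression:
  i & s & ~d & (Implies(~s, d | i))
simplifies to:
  i & s & ~d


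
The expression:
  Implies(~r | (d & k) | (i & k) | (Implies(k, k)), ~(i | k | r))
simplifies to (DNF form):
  ~i & ~k & ~r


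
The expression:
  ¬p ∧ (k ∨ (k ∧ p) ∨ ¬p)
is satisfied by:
  {p: False}


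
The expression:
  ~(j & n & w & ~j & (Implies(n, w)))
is always true.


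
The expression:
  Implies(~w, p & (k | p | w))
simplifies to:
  p | w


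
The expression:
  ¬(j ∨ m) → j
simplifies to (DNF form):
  j ∨ m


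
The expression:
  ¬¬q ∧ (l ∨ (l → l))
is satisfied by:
  {q: True}


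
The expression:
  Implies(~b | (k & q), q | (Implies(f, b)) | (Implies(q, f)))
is always true.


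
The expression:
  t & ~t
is never true.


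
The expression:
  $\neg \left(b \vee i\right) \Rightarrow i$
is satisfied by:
  {i: True, b: True}
  {i: True, b: False}
  {b: True, i: False}


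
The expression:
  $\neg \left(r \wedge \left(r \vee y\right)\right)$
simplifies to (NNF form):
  $\neg r$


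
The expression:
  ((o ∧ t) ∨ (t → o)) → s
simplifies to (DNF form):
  s ∨ (t ∧ ¬o)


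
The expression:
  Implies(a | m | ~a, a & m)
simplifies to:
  a & m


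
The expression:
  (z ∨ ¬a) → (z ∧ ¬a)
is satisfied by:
  {a: True, z: False}
  {z: True, a: False}


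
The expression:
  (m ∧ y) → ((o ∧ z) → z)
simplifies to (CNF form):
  True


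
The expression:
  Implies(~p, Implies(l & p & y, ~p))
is always true.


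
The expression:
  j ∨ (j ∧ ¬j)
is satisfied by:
  {j: True}


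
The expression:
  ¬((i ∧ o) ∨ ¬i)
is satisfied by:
  {i: True, o: False}


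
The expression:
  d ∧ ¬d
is never true.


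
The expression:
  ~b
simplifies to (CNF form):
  ~b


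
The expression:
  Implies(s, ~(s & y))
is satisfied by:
  {s: False, y: False}
  {y: True, s: False}
  {s: True, y: False}


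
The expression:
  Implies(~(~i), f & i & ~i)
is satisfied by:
  {i: False}


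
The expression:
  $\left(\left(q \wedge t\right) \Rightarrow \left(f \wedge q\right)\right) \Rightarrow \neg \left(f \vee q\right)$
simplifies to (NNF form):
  $\neg f \wedge \left(t \vee \neg q\right)$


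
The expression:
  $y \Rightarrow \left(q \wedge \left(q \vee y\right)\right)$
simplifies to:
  $q \vee \neg y$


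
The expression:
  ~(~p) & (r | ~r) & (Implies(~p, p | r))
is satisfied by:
  {p: True}


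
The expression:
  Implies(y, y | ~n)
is always true.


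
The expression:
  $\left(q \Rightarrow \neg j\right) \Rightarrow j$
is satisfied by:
  {j: True}


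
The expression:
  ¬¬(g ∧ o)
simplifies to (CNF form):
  g ∧ o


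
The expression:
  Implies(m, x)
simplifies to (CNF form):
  x | ~m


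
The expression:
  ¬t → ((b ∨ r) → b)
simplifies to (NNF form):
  b ∨ t ∨ ¬r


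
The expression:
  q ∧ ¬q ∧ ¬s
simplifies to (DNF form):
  False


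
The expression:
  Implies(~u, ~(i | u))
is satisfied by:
  {u: True, i: False}
  {i: False, u: False}
  {i: True, u: True}


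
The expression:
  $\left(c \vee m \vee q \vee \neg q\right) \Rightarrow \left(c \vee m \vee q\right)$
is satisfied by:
  {c: True, q: True, m: True}
  {c: True, q: True, m: False}
  {c: True, m: True, q: False}
  {c: True, m: False, q: False}
  {q: True, m: True, c: False}
  {q: True, m: False, c: False}
  {m: True, q: False, c: False}


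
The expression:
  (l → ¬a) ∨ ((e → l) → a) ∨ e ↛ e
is always true.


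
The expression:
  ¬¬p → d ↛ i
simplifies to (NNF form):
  (d ∧ ¬i) ∨ ¬p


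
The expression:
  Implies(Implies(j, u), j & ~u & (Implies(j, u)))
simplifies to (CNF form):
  j & ~u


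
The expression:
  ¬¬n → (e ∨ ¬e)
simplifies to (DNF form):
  True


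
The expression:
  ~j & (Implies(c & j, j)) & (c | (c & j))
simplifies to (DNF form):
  c & ~j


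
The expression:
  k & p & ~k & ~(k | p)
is never true.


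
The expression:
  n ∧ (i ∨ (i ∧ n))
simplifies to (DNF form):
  i ∧ n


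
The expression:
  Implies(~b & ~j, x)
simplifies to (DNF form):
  b | j | x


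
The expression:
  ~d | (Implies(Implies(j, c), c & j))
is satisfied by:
  {j: True, d: False}
  {d: False, j: False}
  {d: True, j: True}


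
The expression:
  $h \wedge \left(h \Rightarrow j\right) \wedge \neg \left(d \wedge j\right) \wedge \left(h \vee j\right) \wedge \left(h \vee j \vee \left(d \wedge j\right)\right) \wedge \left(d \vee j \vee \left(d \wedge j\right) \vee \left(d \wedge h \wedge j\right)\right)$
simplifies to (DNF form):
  $h \wedge j \wedge \neg d$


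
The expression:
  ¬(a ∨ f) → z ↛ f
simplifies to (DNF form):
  a ∨ f ∨ z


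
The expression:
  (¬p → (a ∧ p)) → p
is always true.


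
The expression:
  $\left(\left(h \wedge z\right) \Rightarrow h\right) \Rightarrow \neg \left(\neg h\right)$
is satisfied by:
  {h: True}


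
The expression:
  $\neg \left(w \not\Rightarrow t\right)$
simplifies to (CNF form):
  $t \vee \neg w$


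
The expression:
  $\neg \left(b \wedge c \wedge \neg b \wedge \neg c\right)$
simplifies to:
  $\text{True}$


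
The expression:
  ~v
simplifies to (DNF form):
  ~v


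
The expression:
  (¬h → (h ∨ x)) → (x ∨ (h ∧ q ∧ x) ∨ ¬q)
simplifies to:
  x ∨ ¬h ∨ ¬q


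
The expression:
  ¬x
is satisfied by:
  {x: False}


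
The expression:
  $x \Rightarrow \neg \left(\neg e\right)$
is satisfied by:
  {e: True, x: False}
  {x: False, e: False}
  {x: True, e: True}


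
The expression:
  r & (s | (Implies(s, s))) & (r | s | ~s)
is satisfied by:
  {r: True}


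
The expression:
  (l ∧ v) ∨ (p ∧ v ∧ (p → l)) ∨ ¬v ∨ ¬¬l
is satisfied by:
  {l: True, v: False}
  {v: False, l: False}
  {v: True, l: True}


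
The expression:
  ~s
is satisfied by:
  {s: False}


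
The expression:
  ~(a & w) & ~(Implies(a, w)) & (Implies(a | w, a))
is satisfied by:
  {a: True, w: False}


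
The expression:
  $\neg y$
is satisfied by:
  {y: False}


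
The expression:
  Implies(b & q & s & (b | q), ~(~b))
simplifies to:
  True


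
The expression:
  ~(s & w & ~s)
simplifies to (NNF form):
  True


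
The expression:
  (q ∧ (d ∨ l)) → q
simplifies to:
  True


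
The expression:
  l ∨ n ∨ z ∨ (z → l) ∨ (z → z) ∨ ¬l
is always true.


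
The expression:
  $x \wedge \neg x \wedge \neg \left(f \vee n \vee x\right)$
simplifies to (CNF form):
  $\text{False}$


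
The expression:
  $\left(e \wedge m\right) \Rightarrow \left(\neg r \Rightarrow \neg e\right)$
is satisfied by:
  {r: True, m: False, e: False}
  {m: False, e: False, r: False}
  {r: True, e: True, m: False}
  {e: True, m: False, r: False}
  {r: True, m: True, e: False}
  {m: True, r: False, e: False}
  {r: True, e: True, m: True}


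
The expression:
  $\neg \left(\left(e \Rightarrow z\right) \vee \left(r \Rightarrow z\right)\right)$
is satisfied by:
  {r: True, e: True, z: False}


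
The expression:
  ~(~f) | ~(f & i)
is always true.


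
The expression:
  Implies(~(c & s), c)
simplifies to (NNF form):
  c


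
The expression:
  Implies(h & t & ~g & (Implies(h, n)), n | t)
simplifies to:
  True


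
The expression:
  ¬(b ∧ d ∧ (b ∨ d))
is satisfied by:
  {d: False, b: False}
  {b: True, d: False}
  {d: True, b: False}


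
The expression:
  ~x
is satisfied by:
  {x: False}


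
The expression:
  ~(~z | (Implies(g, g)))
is never true.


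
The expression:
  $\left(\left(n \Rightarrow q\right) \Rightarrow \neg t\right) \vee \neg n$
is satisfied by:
  {t: False, n: False, q: False}
  {q: True, t: False, n: False}
  {n: True, t: False, q: False}
  {q: True, n: True, t: False}
  {t: True, q: False, n: False}
  {q: True, t: True, n: False}
  {n: True, t: True, q: False}


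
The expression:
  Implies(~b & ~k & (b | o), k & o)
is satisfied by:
  {b: True, k: True, o: False}
  {b: True, o: False, k: False}
  {k: True, o: False, b: False}
  {k: False, o: False, b: False}
  {b: True, k: True, o: True}
  {b: True, o: True, k: False}
  {k: True, o: True, b: False}


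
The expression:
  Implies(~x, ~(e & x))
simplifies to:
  True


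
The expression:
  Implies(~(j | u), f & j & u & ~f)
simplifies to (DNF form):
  j | u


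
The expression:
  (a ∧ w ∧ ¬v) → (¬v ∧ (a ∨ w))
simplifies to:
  True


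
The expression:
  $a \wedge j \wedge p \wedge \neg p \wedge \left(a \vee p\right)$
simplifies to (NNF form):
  $\text{False}$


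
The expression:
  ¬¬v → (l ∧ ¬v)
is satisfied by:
  {v: False}


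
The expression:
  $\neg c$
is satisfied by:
  {c: False}


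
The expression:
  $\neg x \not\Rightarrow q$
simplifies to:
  $\neg q \wedge \neg x$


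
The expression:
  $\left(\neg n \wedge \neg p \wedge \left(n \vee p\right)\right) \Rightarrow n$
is always true.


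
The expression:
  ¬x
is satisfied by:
  {x: False}


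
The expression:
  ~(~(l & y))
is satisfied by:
  {y: True, l: True}


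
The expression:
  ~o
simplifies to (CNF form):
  ~o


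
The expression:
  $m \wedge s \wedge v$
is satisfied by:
  {m: True, s: True, v: True}


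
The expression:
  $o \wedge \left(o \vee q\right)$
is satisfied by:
  {o: True}


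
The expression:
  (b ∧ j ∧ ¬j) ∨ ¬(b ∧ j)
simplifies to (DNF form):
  ¬b ∨ ¬j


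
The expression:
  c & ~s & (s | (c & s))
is never true.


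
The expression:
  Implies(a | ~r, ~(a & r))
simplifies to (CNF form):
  ~a | ~r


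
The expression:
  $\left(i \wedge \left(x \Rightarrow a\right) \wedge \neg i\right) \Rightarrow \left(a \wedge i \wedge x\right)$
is always true.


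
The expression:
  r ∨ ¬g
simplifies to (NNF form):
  r ∨ ¬g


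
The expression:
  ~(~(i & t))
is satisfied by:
  {t: True, i: True}


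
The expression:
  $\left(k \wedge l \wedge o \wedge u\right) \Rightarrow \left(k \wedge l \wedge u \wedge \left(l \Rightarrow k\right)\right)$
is always true.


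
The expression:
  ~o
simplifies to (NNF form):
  ~o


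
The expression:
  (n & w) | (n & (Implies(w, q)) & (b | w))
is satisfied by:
  {b: True, w: True, n: True}
  {b: True, n: True, w: False}
  {w: True, n: True, b: False}


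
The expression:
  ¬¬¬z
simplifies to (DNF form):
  ¬z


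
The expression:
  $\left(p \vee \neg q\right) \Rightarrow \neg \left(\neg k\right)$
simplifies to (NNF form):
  $k \vee \left(q \wedge \neg p\right)$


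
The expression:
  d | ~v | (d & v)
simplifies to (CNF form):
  d | ~v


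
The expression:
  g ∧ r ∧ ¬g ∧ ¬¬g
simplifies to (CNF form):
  False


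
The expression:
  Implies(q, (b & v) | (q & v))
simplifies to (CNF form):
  v | ~q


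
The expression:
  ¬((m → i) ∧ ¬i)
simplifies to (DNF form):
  i ∨ m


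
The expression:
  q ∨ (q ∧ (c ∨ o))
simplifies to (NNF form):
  q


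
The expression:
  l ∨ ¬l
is always true.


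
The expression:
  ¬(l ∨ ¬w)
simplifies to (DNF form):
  w ∧ ¬l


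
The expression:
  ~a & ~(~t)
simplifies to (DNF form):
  t & ~a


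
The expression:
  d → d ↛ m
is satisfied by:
  {m: False, d: False}
  {d: True, m: False}
  {m: True, d: False}


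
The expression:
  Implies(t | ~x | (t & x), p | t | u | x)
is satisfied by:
  {x: True, t: True, u: True, p: True}
  {x: True, t: True, u: True, p: False}
  {x: True, t: True, p: True, u: False}
  {x: True, t: True, p: False, u: False}
  {x: True, u: True, p: True, t: False}
  {x: True, u: True, p: False, t: False}
  {x: True, u: False, p: True, t: False}
  {x: True, u: False, p: False, t: False}
  {t: True, u: True, p: True, x: False}
  {t: True, u: True, p: False, x: False}
  {t: True, p: True, u: False, x: False}
  {t: True, p: False, u: False, x: False}
  {u: True, p: True, t: False, x: False}
  {u: True, t: False, p: False, x: False}
  {p: True, t: False, u: False, x: False}


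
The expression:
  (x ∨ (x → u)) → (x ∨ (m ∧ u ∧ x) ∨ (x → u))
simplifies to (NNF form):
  True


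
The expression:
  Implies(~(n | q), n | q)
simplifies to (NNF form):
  n | q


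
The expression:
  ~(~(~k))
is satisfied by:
  {k: False}


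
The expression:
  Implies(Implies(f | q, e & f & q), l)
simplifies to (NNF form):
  l | (f & ~q) | (q & ~e) | (q & ~f)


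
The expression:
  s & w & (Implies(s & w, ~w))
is never true.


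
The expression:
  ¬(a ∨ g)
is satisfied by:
  {g: False, a: False}


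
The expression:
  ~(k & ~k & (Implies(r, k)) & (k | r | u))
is always true.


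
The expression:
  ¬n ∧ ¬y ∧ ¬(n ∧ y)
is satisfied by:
  {n: False, y: False}


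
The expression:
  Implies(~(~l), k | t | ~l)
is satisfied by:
  {k: True, t: True, l: False}
  {k: True, l: False, t: False}
  {t: True, l: False, k: False}
  {t: False, l: False, k: False}
  {k: True, t: True, l: True}
  {k: True, l: True, t: False}
  {t: True, l: True, k: False}


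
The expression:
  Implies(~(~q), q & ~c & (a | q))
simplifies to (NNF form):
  ~c | ~q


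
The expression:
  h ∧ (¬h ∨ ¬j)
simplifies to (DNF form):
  h ∧ ¬j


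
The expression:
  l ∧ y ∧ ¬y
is never true.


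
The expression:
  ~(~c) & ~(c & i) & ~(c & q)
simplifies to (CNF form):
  c & ~i & ~q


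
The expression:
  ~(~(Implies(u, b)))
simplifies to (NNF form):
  b | ~u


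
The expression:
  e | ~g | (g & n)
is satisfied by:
  {n: True, e: True, g: False}
  {n: True, g: False, e: False}
  {e: True, g: False, n: False}
  {e: False, g: False, n: False}
  {n: True, e: True, g: True}
  {n: True, g: True, e: False}
  {e: True, g: True, n: False}


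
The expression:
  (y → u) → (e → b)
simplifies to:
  b ∨ (y ∧ ¬u) ∨ ¬e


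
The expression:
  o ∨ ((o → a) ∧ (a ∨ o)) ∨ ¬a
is always true.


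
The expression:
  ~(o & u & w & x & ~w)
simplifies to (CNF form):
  True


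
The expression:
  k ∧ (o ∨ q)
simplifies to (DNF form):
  (k ∧ o) ∨ (k ∧ q)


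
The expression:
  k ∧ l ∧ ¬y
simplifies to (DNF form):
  k ∧ l ∧ ¬y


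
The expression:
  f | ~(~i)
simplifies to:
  f | i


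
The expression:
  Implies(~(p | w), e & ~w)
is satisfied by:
  {p: True, e: True, w: True}
  {p: True, e: True, w: False}
  {p: True, w: True, e: False}
  {p: True, w: False, e: False}
  {e: True, w: True, p: False}
  {e: True, w: False, p: False}
  {w: True, e: False, p: False}


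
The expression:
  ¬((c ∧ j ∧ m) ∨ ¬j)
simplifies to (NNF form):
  j ∧ (¬c ∨ ¬m)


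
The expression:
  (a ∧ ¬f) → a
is always true.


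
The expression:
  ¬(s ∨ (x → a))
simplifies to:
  x ∧ ¬a ∧ ¬s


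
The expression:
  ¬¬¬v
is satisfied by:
  {v: False}


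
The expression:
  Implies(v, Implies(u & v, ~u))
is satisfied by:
  {u: False, v: False}
  {v: True, u: False}
  {u: True, v: False}


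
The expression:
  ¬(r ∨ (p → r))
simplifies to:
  p ∧ ¬r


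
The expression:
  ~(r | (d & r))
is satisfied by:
  {r: False}


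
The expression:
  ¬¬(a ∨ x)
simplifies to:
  a ∨ x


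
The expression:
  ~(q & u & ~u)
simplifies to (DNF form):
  True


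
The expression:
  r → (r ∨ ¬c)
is always true.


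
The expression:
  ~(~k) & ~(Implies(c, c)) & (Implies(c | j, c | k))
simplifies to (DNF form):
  False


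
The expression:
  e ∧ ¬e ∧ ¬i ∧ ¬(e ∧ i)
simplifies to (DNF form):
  False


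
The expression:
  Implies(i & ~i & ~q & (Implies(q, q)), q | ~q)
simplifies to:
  True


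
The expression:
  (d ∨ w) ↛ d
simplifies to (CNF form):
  w ∧ ¬d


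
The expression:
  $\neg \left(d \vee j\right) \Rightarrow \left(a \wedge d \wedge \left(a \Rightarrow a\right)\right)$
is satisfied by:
  {d: True, j: True}
  {d: True, j: False}
  {j: True, d: False}


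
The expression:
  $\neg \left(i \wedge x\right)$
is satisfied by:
  {x: False, i: False}
  {i: True, x: False}
  {x: True, i: False}


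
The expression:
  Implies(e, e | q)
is always true.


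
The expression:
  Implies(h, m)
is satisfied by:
  {m: True, h: False}
  {h: False, m: False}
  {h: True, m: True}


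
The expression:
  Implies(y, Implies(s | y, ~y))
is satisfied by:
  {y: False}


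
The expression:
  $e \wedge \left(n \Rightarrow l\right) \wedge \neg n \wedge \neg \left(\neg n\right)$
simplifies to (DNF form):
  $\text{False}$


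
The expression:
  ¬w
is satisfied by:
  {w: False}


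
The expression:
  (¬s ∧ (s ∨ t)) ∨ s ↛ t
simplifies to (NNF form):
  (s ∧ ¬t) ∨ (t ∧ ¬s)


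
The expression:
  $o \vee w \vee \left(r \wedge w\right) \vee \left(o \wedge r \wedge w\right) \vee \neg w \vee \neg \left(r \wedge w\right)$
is always true.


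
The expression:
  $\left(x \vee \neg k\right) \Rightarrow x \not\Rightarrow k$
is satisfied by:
  {x: True, k: False}
  {k: True, x: False}


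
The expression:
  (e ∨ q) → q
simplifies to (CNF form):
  q ∨ ¬e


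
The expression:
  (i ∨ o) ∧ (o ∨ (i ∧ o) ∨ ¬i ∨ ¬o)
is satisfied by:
  {i: True, o: True}
  {i: True, o: False}
  {o: True, i: False}


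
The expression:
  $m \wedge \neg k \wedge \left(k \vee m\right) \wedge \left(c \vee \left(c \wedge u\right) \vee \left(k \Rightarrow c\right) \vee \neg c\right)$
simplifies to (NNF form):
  $m \wedge \neg k$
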